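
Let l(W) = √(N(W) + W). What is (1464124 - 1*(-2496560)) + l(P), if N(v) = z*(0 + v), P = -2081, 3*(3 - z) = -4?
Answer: 3960684 + 4*I*√6243/3 ≈ 3.9607e+6 + 105.35*I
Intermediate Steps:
z = 13/3 (z = 3 - ⅓*(-4) = 3 + 4/3 = 13/3 ≈ 4.3333)
N(v) = 13*v/3 (N(v) = 13*(0 + v)/3 = 13*v/3)
l(W) = 4*√3*√W/3 (l(W) = √(13*W/3 + W) = √(16*W/3) = 4*√3*√W/3)
(1464124 - 1*(-2496560)) + l(P) = (1464124 - 1*(-2496560)) + 4*√3*√(-2081)/3 = (1464124 + 2496560) + 4*√3*(I*√2081)/3 = 3960684 + 4*I*√6243/3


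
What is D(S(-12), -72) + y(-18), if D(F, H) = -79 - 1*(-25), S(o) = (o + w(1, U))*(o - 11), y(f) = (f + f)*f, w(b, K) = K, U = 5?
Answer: 594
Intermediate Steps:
y(f) = 2*f² (y(f) = (2*f)*f = 2*f²)
S(o) = (-11 + o)*(5 + o) (S(o) = (o + 5)*(o - 11) = (5 + o)*(-11 + o) = (-11 + o)*(5 + o))
D(F, H) = -54 (D(F, H) = -79 + 25 = -54)
D(S(-12), -72) + y(-18) = -54 + 2*(-18)² = -54 + 2*324 = -54 + 648 = 594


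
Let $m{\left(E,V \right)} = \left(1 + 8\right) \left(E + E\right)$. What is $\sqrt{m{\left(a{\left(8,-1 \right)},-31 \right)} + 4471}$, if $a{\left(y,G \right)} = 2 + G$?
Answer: $67$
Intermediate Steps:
$m{\left(E,V \right)} = 18 E$ ($m{\left(E,V \right)} = 9 \cdot 2 E = 18 E$)
$\sqrt{m{\left(a{\left(8,-1 \right)},-31 \right)} + 4471} = \sqrt{18 \left(2 - 1\right) + 4471} = \sqrt{18 \cdot 1 + 4471} = \sqrt{18 + 4471} = \sqrt{4489} = 67$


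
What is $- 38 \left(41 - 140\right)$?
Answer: $3762$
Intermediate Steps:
$- 38 \left(41 - 140\right) = \left(-38\right) \left(-99\right) = 3762$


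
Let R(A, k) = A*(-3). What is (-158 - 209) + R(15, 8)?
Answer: -412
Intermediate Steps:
R(A, k) = -3*A
(-158 - 209) + R(15, 8) = (-158 - 209) - 3*15 = -367 - 45 = -412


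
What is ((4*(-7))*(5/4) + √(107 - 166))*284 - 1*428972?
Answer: -438912 + 284*I*√59 ≈ -4.3891e+5 + 2181.4*I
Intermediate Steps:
((4*(-7))*(5/4) + √(107 - 166))*284 - 1*428972 = (-140/4 + √(-59))*284 - 428972 = (-28*5/4 + I*√59)*284 - 428972 = (-35 + I*√59)*284 - 428972 = (-9940 + 284*I*√59) - 428972 = -438912 + 284*I*√59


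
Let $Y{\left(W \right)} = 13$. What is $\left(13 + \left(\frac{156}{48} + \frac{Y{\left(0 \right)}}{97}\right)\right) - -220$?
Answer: $\frac{91717}{388} \approx 236.38$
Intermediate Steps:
$\left(13 + \left(\frac{156}{48} + \frac{Y{\left(0 \right)}}{97}\right)\right) - -220 = \left(13 + \left(\frac{156}{48} + \frac{13}{97}\right)\right) - -220 = \left(13 + \left(156 \cdot \frac{1}{48} + 13 \cdot \frac{1}{97}\right)\right) + 220 = \left(13 + \left(\frac{13}{4} + \frac{13}{97}\right)\right) + 220 = \left(13 + \frac{1313}{388}\right) + 220 = \frac{6357}{388} + 220 = \frac{91717}{388}$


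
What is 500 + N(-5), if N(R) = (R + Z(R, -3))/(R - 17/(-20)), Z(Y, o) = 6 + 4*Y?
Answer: 41880/83 ≈ 504.58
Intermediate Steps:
N(R) = (6 + 5*R)/(17/20 + R) (N(R) = (R + (6 + 4*R))/(R - 17/(-20)) = (6 + 5*R)/(R - 17*(-1/20)) = (6 + 5*R)/(R + 17/20) = (6 + 5*R)/(17/20 + R))
500 + N(-5) = 500 + 20*(6 + 5*(-5))/(17 + 20*(-5)) = 500 + 20*(6 - 25)/(17 - 100) = 500 + 20*(-19)/(-83) = 500 + 20*(-1/83)*(-19) = 500 + 380/83 = 41880/83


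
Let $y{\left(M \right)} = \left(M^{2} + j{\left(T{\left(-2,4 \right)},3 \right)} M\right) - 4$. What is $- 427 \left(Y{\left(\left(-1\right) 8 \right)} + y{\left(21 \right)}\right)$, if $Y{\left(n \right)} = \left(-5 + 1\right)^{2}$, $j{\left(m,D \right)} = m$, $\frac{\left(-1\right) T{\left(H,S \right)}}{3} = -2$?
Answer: $-247233$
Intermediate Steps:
$T{\left(H,S \right)} = 6$ ($T{\left(H,S \right)} = \left(-3\right) \left(-2\right) = 6$)
$Y{\left(n \right)} = 16$ ($Y{\left(n \right)} = \left(-4\right)^{2} = 16$)
$y{\left(M \right)} = -4 + M^{2} + 6 M$ ($y{\left(M \right)} = \left(M^{2} + 6 M\right) - 4 = -4 + M^{2} + 6 M$)
$- 427 \left(Y{\left(\left(-1\right) 8 \right)} + y{\left(21 \right)}\right) = - 427 \left(16 + \left(-4 + 21^{2} + 6 \cdot 21\right)\right) = - 427 \left(16 + \left(-4 + 441 + 126\right)\right) = - 427 \left(16 + 563\right) = \left(-427\right) 579 = -247233$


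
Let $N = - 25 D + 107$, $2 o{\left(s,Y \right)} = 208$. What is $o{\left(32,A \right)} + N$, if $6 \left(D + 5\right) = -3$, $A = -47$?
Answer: $\frac{697}{2} \approx 348.5$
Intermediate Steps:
$D = - \frac{11}{2}$ ($D = -5 + \frac{1}{6} \left(-3\right) = -5 - \frac{1}{2} = - \frac{11}{2} \approx -5.5$)
$o{\left(s,Y \right)} = 104$ ($o{\left(s,Y \right)} = \frac{1}{2} \cdot 208 = 104$)
$N = \frac{489}{2}$ ($N = \left(-25\right) \left(- \frac{11}{2}\right) + 107 = \frac{275}{2} + 107 = \frac{489}{2} \approx 244.5$)
$o{\left(32,A \right)} + N = 104 + \frac{489}{2} = \frac{697}{2}$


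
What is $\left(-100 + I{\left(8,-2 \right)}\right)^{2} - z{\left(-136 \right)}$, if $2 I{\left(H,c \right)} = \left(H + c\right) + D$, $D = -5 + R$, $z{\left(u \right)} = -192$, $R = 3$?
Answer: $9796$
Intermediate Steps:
$D = -2$ ($D = -5 + 3 = -2$)
$I{\left(H,c \right)} = -1 + \frac{H}{2} + \frac{c}{2}$ ($I{\left(H,c \right)} = \frac{\left(H + c\right) - 2}{2} = \frac{-2 + H + c}{2} = -1 + \frac{H}{2} + \frac{c}{2}$)
$\left(-100 + I{\left(8,-2 \right)}\right)^{2} - z{\left(-136 \right)} = \left(-100 + \left(-1 + \frac{1}{2} \cdot 8 + \frac{1}{2} \left(-2\right)\right)\right)^{2} - -192 = \left(-100 - -2\right)^{2} + 192 = \left(-100 + 2\right)^{2} + 192 = \left(-98\right)^{2} + 192 = 9604 + 192 = 9796$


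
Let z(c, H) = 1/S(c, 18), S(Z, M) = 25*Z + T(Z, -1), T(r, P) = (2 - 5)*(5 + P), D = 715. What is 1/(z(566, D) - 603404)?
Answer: -14138/8530925751 ≈ -1.6573e-6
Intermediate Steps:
T(r, P) = -15 - 3*P (T(r, P) = -3*(5 + P) = -15 - 3*P)
S(Z, M) = -12 + 25*Z (S(Z, M) = 25*Z + (-15 - 3*(-1)) = 25*Z + (-15 + 3) = 25*Z - 12 = -12 + 25*Z)
z(c, H) = 1/(-12 + 25*c)
1/(z(566, D) - 603404) = 1/(1/(-12 + 25*566) - 603404) = 1/(1/(-12 + 14150) - 603404) = 1/(1/14138 - 603404) = 1/(-8530925751/14138) = -14138/8530925751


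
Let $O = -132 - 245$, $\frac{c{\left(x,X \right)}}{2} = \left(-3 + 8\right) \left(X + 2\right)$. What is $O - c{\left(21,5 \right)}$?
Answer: $-447$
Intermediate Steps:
$c{\left(x,X \right)} = 20 + 10 X$ ($c{\left(x,X \right)} = 2 \left(-3 + 8\right) \left(X + 2\right) = 2 \cdot 5 \left(2 + X\right) = 2 \left(10 + 5 X\right) = 20 + 10 X$)
$O = -377$ ($O = -132 - 245 = -377$)
$O - c{\left(21,5 \right)} = -377 - \left(20 + 10 \cdot 5\right) = -377 - \left(20 + 50\right) = -377 - 70 = -447$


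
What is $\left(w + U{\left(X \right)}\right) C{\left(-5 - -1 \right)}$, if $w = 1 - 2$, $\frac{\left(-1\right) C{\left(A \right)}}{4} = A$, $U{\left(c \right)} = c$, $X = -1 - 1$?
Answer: $-48$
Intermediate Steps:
$X = -2$
$C{\left(A \right)} = - 4 A$
$w = -1$
$\left(w + U{\left(X \right)}\right) C{\left(-5 - -1 \right)} = \left(-1 - 2\right) \left(- 4 \left(-5 - -1\right)\right) = - 3 \left(- 4 \left(-5 + 1\right)\right) = - 3 \left(\left(-4\right) \left(-4\right)\right) = \left(-3\right) 16 = -48$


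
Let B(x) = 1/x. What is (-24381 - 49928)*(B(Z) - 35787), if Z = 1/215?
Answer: 2643319748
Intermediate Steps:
Z = 1/215 ≈ 0.0046512
(-24381 - 49928)*(B(Z) - 35787) = (-24381 - 49928)*(1/(1/215) - 35787) = -74309*(215 - 35787) = -74309*(-35572) = 2643319748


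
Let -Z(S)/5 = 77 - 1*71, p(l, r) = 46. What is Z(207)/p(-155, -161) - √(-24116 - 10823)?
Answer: -15/23 - I*√34939 ≈ -0.65217 - 186.92*I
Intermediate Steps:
Z(S) = -30 (Z(S) = -5*(77 - 1*71) = -5*(77 - 71) = -5*6 = -30)
Z(207)/p(-155, -161) - √(-24116 - 10823) = -30/46 - √(-24116 - 10823) = -30*1/46 - √(-34939) = -15/23 - I*√34939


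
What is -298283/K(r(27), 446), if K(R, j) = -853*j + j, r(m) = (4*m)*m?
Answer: 298283/379992 ≈ 0.78497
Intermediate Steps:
r(m) = 4*m**2
K(R, j) = -852*j
-298283/K(r(27), 446) = -298283/((-852*446)) = -298283/(-379992) = -298283*(-1/379992) = 298283/379992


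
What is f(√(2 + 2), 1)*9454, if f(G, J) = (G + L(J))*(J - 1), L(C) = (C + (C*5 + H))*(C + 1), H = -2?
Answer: 0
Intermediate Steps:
L(C) = (1 + C)*(-2 + 6*C) (L(C) = (C + (C*5 - 2))*(C + 1) = (C + (5*C - 2))*(1 + C) = (C + (-2 + 5*C))*(1 + C) = (-2 + 6*C)*(1 + C) = (1 + C)*(-2 + 6*C))
f(G, J) = (-1 + J)*(-2 + G + 4*J + 6*J²) (f(G, J) = (G + (-2 + 4*J + 6*J²))*(J - 1) = (-2 + G + 4*J + 6*J²)*(-1 + J) = (-1 + J)*(-2 + G + 4*J + 6*J²))
f(√(2 + 2), 1)*9454 = (2 - √(2 + 2) - 6*1 - 2*1² + 6*1³ + √(2 + 2)*1)*9454 = (2 - √4 - 6 - 2*1 + 6*1 + √4*1)*9454 = (2 - 1*2 - 6 - 2 + 6 + 2*1)*9454 = (2 - 2 - 6 - 2 + 6 + 2)*9454 = 0*9454 = 0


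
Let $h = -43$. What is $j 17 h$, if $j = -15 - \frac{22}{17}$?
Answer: $11911$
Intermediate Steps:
$j = - \frac{277}{17}$ ($j = -15 - 22 \cdot \frac{1}{17} = -15 - \frac{22}{17} = - \frac{277}{17} \approx -16.294$)
$j 17 h = \left(- \frac{277}{17}\right) 17 \left(-43\right) = \left(-277\right) \left(-43\right) = 11911$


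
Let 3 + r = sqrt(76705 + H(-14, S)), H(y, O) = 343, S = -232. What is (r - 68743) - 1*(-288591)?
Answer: 219845 + 2*sqrt(19262) ≈ 2.2012e+5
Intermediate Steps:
r = -3 + 2*sqrt(19262) (r = -3 + sqrt(76705 + 343) = -3 + sqrt(77048) = -3 + 2*sqrt(19262) ≈ 274.58)
(r - 68743) - 1*(-288591) = ((-3 + 2*sqrt(19262)) - 68743) - 1*(-288591) = (-68746 + 2*sqrt(19262)) + 288591 = 219845 + 2*sqrt(19262)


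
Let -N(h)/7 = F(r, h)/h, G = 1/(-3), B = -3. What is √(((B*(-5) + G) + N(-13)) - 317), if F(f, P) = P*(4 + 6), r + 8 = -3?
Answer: I*√3351/3 ≈ 19.296*I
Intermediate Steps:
G = -⅓ ≈ -0.33333
r = -11 (r = -8 - 3 = -11)
F(f, P) = 10*P (F(f, P) = P*10 = 10*P)
N(h) = -70 (N(h) = -7*10*h/h = -7*10 = -70)
√(((B*(-5) + G) + N(-13)) - 317) = √(((-3*(-5) - ⅓) - 70) - 317) = √(((15 - ⅓) - 70) - 317) = √((44/3 - 70) - 317) = √(-166/3 - 317) = √(-1117/3) = I*√3351/3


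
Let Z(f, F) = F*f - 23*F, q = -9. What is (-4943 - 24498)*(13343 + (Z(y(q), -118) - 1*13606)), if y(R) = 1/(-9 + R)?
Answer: -651176038/9 ≈ -7.2353e+7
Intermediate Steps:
Z(f, F) = -23*F + F*f
(-4943 - 24498)*(13343 + (Z(y(q), -118) - 1*13606)) = (-4943 - 24498)*(13343 + (-118*(-23 + 1/(-9 - 9)) - 1*13606)) = -29441*(13343 + (-118*(-23 + 1/(-18)) - 13606)) = -29441*(13343 + (-118*(-23 - 1/18) - 13606)) = -29441*(13343 + (-118*(-415/18) - 13606)) = -29441*(13343 + (24485/9 - 13606)) = -29441*(13343 - 97969/9) = -29441*22118/9 = -651176038/9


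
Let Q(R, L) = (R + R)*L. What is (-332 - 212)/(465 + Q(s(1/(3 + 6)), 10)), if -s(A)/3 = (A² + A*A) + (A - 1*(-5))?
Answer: -14688/4235 ≈ -3.4682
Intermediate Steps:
s(A) = -15 - 6*A² - 3*A (s(A) = -3*((A² + A*A) + (A - 1*(-5))) = -3*((A² + A²) + (A + 5)) = -3*(2*A² + (5 + A)) = -3*(5 + A + 2*A²) = -15 - 6*A² - 3*A)
Q(R, L) = 2*L*R (Q(R, L) = (2*R)*L = 2*L*R)
(-332 - 212)/(465 + Q(s(1/(3 + 6)), 10)) = (-332 - 212)/(465 + 2*10*(-15 - 6/(3 + 6)² - 3/(3 + 6))) = -544/(465 + 2*10*(-15 - 6*(1/9)² - 3/9)) = -544/(465 + 2*10*(-15 - 6*(⅑)² - 3*⅑)) = -544/(465 + 2*10*(-15 - 6*1/81 - ⅓)) = -544/(465 + 2*10*(-15 - 2/27 - ⅓)) = -544/(465 + 2*10*(-416/27)) = -544/(465 - 8320/27) = -544/4235/27 = -544*27/4235 = -14688/4235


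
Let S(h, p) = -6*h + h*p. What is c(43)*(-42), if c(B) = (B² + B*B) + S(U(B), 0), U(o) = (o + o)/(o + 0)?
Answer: -154812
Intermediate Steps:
U(o) = 2 (U(o) = (2*o)/o = 2)
c(B) = -12 + 2*B² (c(B) = (B² + B*B) + 2*(-6 + 0) = (B² + B²) + 2*(-6) = 2*B² - 12 = -12 + 2*B²)
c(43)*(-42) = (-12 + 2*43²)*(-42) = (-12 + 2*1849)*(-42) = (-12 + 3698)*(-42) = 3686*(-42) = -154812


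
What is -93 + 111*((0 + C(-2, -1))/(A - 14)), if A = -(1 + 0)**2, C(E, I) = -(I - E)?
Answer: -428/5 ≈ -85.600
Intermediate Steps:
C(E, I) = E - I
A = -1 (A = -1*1**2 = -1*1 = -1)
-93 + 111*((0 + C(-2, -1))/(A - 14)) = -93 + 111*((0 + (-2 - 1*(-1)))/(-1 - 14)) = -93 + 111*((0 + (-2 + 1))/(-15)) = -93 + 111*((0 - 1)*(-1/15)) = -93 + 111*(-1*(-1/15)) = -93 + 111*(1/15) = -93 + 37/5 = -428/5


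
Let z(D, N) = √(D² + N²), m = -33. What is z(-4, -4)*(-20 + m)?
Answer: -212*√2 ≈ -299.81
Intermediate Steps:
z(-4, -4)*(-20 + m) = √((-4)² + (-4)²)*(-20 - 33) = √(16 + 16)*(-53) = √32*(-53) = (4*√2)*(-53) = -212*√2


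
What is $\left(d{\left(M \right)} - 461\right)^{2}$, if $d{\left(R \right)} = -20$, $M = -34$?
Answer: $231361$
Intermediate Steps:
$\left(d{\left(M \right)} - 461\right)^{2} = \left(-20 - 461\right)^{2} = \left(-481\right)^{2} = 231361$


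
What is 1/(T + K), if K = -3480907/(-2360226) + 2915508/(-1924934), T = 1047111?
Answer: 206512694322/216241705648678757 ≈ 9.5501e-7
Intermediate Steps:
K = -8215524985/206512694322 (K = -3480907*(-1/2360226) + 2915508*(-1/1924934) = 3480907/2360226 - 1457754/962467 = -8215524985/206512694322 ≈ -0.039782)
1/(T + K) = 1/(1047111 - 8215524985/206512694322) = 1/(216241705648678757/206512694322) = 206512694322/216241705648678757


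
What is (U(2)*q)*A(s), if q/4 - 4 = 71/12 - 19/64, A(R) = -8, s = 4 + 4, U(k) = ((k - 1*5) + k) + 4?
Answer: -1847/2 ≈ -923.50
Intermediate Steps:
U(k) = -1 + 2*k (U(k) = ((k - 5) + k) + 4 = ((-5 + k) + k) + 4 = (-5 + 2*k) + 4 = -1 + 2*k)
s = 8
q = 1847/48 (q = 16 + 4*(71/12 - 19/64) = 16 + 4*(1079/192) = 16 + 1079/48 = 1847/48 ≈ 38.479)
(U(2)*q)*A(s) = ((-1 + 2*2)*(1847/48))*(-8) = ((-1 + 4)*(1847/48))*(-8) = (3*(1847/48))*(-8) = (1847/16)*(-8) = -1847/2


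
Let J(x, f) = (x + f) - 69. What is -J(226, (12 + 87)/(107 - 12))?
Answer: -15014/95 ≈ -158.04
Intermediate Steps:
J(x, f) = -69 + f + x (J(x, f) = (f + x) - 69 = -69 + f + x)
-J(226, (12 + 87)/(107 - 12)) = -(-69 + (12 + 87)/(107 - 12) + 226) = -(-69 + 99/95 + 226) = -1*15014/95 = -15014/95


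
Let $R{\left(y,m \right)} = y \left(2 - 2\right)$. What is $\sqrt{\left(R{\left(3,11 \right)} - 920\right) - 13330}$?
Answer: $5 i \sqrt{570} \approx 119.37 i$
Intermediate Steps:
$R{\left(y,m \right)} = 0$ ($R{\left(y,m \right)} = y 0 = 0$)
$\sqrt{\left(R{\left(3,11 \right)} - 920\right) - 13330} = \sqrt{\left(0 - 920\right) - 13330} = \sqrt{-920 - 13330} = \sqrt{-14250} = 5 i \sqrt{570}$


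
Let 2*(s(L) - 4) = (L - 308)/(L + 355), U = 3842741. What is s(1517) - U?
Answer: -368902721/96 ≈ -3.8427e+6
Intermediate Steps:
s(L) = 4 + (-308 + L)/(2*(355 + L)) (s(L) = 4 + ((L - 308)/(L + 355))/2 = 4 + ((-308 + L)/(355 + L))/2 = 4 + (-308 + L)/(2*(355 + L)))
s(1517) - U = 3*(844 + 3*1517)/(2*(355 + 1517)) - 1*3842741 = (3/2)*(844 + 4551)/1872 - 3842741 = (3/2)*(1/1872)*5395 - 3842741 = 415/96 - 3842741 = -368902721/96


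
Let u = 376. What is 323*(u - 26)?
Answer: 113050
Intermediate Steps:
323*(u - 26) = 323*(376 - 26) = 323*350 = 113050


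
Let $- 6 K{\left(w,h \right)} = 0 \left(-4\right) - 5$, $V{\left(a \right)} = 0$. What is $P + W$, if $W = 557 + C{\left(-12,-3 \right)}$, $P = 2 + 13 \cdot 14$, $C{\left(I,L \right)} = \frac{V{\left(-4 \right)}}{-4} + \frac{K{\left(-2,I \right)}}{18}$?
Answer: $\frac{80033}{108} \approx 741.05$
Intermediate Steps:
$K{\left(w,h \right)} = \frac{5}{6}$ ($K{\left(w,h \right)} = - \frac{0 \left(-4\right) - 5}{6} = - \frac{0 - 5}{6} = \left(- \frac{1}{6}\right) \left(-5\right) = \frac{5}{6}$)
$C{\left(I,L \right)} = \frac{5}{108}$ ($C{\left(I,L \right)} = \frac{0}{-4} + \frac{5}{6 \cdot 18} = 0 \left(- \frac{1}{4}\right) + \frac{5}{6} \cdot \frac{1}{18} = 0 + \frac{5}{108} = \frac{5}{108}$)
$P = 184$ ($P = 2 + 182 = 184$)
$W = \frac{60161}{108}$ ($W = 557 + \frac{5}{108} = \frac{60161}{108} \approx 557.05$)
$P + W = 184 + \frac{60161}{108} = \frac{80033}{108}$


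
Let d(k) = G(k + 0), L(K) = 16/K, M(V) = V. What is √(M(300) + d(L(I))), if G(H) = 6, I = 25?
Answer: 3*√34 ≈ 17.493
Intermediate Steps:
d(k) = 6
√(M(300) + d(L(I))) = √(300 + 6) = √306 = 3*√34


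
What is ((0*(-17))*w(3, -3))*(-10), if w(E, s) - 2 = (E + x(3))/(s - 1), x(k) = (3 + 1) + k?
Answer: 0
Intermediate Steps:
x(k) = 4 + k
w(E, s) = 2 + (7 + E)/(-1 + s) (w(E, s) = 2 + (E + (4 + 3))/(s - 1) = 2 + (E + 7)/(-1 + s) = 2 + (7 + E)/(-1 + s))
((0*(-17))*w(3, -3))*(-10) = ((0*(-17))*((5 + 3 + 2*(-3))/(-1 - 3)))*(-10) = (0*((5 + 3 - 6)/(-4)))*(-10) = (0*(-¼*2))*(-10) = (0*(-½))*(-10) = 0*(-10) = 0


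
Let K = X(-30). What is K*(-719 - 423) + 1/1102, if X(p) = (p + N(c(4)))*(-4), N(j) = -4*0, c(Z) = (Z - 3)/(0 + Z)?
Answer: -151018079/1102 ≈ -1.3704e+5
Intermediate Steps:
c(Z) = (-3 + Z)/Z
N(j) = 0
X(p) = -4*p (X(p) = (p + 0)*(-4) = p*(-4) = -4*p)
K = 120 (K = -4*(-30) = 120)
K*(-719 - 423) + 1/1102 = 120*(-719 - 423) + 1/1102 = 120*(-1142) + 1/1102 = -137040 + 1/1102 = -151018079/1102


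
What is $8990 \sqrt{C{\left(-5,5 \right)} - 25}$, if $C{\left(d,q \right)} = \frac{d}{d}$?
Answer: $17980 i \sqrt{6} \approx 44042.0 i$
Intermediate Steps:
$C{\left(d,q \right)} = 1$
$8990 \sqrt{C{\left(-5,5 \right)} - 25} = 8990 \sqrt{1 - 25} = 8990 \sqrt{-24} = 8990 \cdot 2 i \sqrt{6} = 17980 i \sqrt{6}$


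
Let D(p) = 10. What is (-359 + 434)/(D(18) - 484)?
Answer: -25/158 ≈ -0.15823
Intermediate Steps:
(-359 + 434)/(D(18) - 484) = (-359 + 434)/(10 - 484) = 75/(-474) = 75*(-1/474) = -25/158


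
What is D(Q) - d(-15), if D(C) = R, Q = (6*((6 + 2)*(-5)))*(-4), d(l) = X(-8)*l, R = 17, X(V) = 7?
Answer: 122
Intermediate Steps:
d(l) = 7*l
Q = 960 (Q = (6*(8*(-5)))*(-4) = (6*(-40))*(-4) = -240*(-4) = 960)
D(C) = 17
D(Q) - d(-15) = 17 - 7*(-15) = 17 - 1*(-105) = 17 + 105 = 122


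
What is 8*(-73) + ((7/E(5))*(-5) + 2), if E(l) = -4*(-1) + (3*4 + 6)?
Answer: -12839/22 ≈ -583.59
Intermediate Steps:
E(l) = 22 (E(l) = 4 + (12 + 6) = 4 + 18 = 22)
8*(-73) + ((7/E(5))*(-5) + 2) = 8*(-73) + ((7/22)*(-5) + 2) = -584 + ((7*(1/22))*(-5) + 2) = -584 + ((7/22)*(-5) + 2) = -584 + (-35/22 + 2) = -584 + 9/22 = -12839/22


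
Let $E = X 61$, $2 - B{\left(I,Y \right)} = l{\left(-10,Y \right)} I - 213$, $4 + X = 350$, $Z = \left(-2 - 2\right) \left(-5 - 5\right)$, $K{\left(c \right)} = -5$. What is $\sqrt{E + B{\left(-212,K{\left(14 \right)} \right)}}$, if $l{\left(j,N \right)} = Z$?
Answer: $\sqrt{29801} \approx 172.63$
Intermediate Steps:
$Z = 40$ ($Z = \left(-4\right) \left(-10\right) = 40$)
$X = 346$ ($X = -4 + 350 = 346$)
$l{\left(j,N \right)} = 40$
$B{\left(I,Y \right)} = 215 - 40 I$ ($B{\left(I,Y \right)} = 2 - \left(40 I - 213\right) = 2 - \left(-213 + 40 I\right) = 215 - 40 I$)
$E = 21106$ ($E = 346 \cdot 61 = 21106$)
$\sqrt{E + B{\left(-212,K{\left(14 \right)} \right)}} = \sqrt{21106 + \left(215 - -8480\right)} = \sqrt{21106 + \left(215 + 8480\right)} = \sqrt{21106 + 8695} = \sqrt{29801}$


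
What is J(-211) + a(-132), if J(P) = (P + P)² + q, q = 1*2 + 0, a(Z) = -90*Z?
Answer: 189966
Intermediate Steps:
q = 2 (q = 2 + 0 = 2)
J(P) = 2 + 4*P² (J(P) = (P + P)² + 2 = (2*P)² + 2 = 4*P² + 2 = 2 + 4*P²)
J(-211) + a(-132) = (2 + 4*(-211)²) - 90*(-132) = (2 + 4*44521) + 11880 = (2 + 178084) + 11880 = 178086 + 11880 = 189966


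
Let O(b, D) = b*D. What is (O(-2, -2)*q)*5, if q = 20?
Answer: 400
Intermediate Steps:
O(b, D) = D*b
(O(-2, -2)*q)*5 = (-2*(-2)*20)*5 = (4*20)*5 = 80*5 = 400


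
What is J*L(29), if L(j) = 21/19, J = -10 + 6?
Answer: -84/19 ≈ -4.4211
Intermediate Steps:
J = -4
L(j) = 21/19 (L(j) = 21*(1/19) = 21/19)
J*L(29) = -4*21/19 = -84/19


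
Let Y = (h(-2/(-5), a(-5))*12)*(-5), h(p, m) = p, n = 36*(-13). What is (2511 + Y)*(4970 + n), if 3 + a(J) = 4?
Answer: 11196474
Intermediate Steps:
a(J) = 1 (a(J) = -3 + 4 = 1)
n = -468
Y = -24 (Y = (-2/(-5)*12)*(-5) = (-2*(-⅕)*12)*(-5) = ((⅖)*12)*(-5) = (24/5)*(-5) = -24)
(2511 + Y)*(4970 + n) = (2511 - 24)*(4970 - 468) = 2487*4502 = 11196474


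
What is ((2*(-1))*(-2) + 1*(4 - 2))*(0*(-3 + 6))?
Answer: 0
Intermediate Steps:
((2*(-1))*(-2) + 1*(4 - 2))*(0*(-3 + 6)) = (-2*(-2) + 1*2)*(0*3) = (4 + 2)*0 = 6*0 = 0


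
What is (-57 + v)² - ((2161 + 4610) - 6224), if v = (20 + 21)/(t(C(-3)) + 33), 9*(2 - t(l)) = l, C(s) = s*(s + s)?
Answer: 2789917/1089 ≈ 2561.9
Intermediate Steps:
C(s) = 2*s² (C(s) = s*(2*s) = 2*s²)
t(l) = 2 - l/9
v = 41/33 (v = (20 + 21)/((2 - 2*(-3)²/9) + 33) = 41/((2 - 2*9/9) + 33) = 41/((2 - ⅑*18) + 33) = 41/((2 - 2) + 33) = 41/(0 + 33) = 41/33 ≈ 1.2424)
(-57 + v)² - ((2161 + 4610) - 6224) = (-57 + 41/33)² - ((2161 + 4610) - 6224) = (-1840/33)² - (6771 - 6224) = 3385600/1089 - 1*547 = 3385600/1089 - 547 = 2789917/1089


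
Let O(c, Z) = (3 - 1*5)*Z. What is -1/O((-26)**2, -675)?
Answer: -1/1350 ≈ -0.00074074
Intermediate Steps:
O(c, Z) = -2*Z (O(c, Z) = (3 - 5)*Z = -2*Z)
-1/O((-26)**2, -675) = -1/((-2*(-675))) = -1/1350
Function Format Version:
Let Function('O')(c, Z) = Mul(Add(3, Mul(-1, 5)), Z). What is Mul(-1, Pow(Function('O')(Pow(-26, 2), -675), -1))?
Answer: Rational(-1, 1350) ≈ -0.00074074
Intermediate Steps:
Function('O')(c, Z) = Mul(-2, Z) (Function('O')(c, Z) = Mul(Add(3, -5), Z) = Mul(-2, Z))
Mul(-1, Pow(Function('O')(Pow(-26, 2), -675), -1)) = Mul(-1, Pow(Mul(-2, -675), -1)) = Mul(-1, Pow(1350, -1)) = Mul(-1, Rational(1, 1350)) = Rational(-1, 1350)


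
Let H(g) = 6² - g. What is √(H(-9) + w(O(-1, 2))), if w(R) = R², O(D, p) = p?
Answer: 7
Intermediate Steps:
H(g) = 36 - g
√(H(-9) + w(O(-1, 2))) = √((36 - 1*(-9)) + 2²) = √((36 + 9) + 4) = √(45 + 4) = √49 = 7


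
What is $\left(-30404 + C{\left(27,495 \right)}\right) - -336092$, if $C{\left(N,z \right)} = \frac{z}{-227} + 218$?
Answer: $\frac{69440167}{227} \approx 3.059 \cdot 10^{5}$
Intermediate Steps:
$C{\left(N,z \right)} = 218 - \frac{z}{227}$ ($C{\left(N,z \right)} = z \left(- \frac{1}{227}\right) + 218 = - \frac{z}{227} + 218 = 218 - \frac{z}{227}$)
$\left(-30404 + C{\left(27,495 \right)}\right) - -336092 = \left(-30404 + \left(218 - \frac{495}{227}\right)\right) - -336092 = \left(-30404 + \left(218 - \frac{495}{227}\right)\right) + 336092 = \left(-30404 + \frac{48991}{227}\right) + 336092 = - \frac{6852717}{227} + 336092 = \frac{69440167}{227}$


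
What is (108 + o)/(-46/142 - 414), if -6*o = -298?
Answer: -33583/88251 ≈ -0.38054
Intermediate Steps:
o = 149/3 (o = -1/6*(-298) = 149/3 ≈ 49.667)
(108 + o)/(-46/142 - 414) = (108 + 149/3)/(-46/142 - 414) = 473/(3*(-46*1/142 - 414)) = 473/(3*(-23/71 - 414)) = 473/(3*(-29417/71)) = (473/3)*(-71/29417) = -33583/88251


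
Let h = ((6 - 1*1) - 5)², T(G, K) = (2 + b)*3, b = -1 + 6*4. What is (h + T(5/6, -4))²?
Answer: 5625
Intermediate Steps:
b = 23 (b = -1 + 24 = 23)
T(G, K) = 75 (T(G, K) = (2 + 23)*3 = 25*3 = 75)
h = 0 (h = ((6 - 1) - 5)² = (5 - 5)² = 0² = 0)
(h + T(5/6, -4))² = (0 + 75)² = 75² = 5625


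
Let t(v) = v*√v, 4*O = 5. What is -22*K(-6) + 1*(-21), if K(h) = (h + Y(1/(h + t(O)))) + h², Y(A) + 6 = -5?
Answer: -439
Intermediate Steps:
O = 5/4 (O = (¼)*5 = 5/4 ≈ 1.2500)
t(v) = v^(3/2)
Y(A) = -11 (Y(A) = -6 - 5 = -11)
K(h) = -11 + h + h² (K(h) = (h - 11) + h² = (-11 + h) + h² = -11 + h + h²)
-22*K(-6) + 1*(-21) = -22*(-11 - 6 + (-6)²) + 1*(-21) = -22*(-11 - 6 + 36) - 21 = -22*19 - 21 = -418 - 21 = -439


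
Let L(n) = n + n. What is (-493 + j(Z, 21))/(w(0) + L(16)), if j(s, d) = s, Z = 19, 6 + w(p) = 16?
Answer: -79/7 ≈ -11.286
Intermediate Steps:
w(p) = 10 (w(p) = -6 + 16 = 10)
L(n) = 2*n
(-493 + j(Z, 21))/(w(0) + L(16)) = (-493 + 19)/(10 + 2*16) = -474/(10 + 32) = -474/42 = -474*1/42 = -79/7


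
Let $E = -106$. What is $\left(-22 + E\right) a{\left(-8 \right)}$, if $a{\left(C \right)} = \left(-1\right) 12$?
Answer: $1536$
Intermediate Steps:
$a{\left(C \right)} = -12$
$\left(-22 + E\right) a{\left(-8 \right)} = \left(-22 - 106\right) \left(-12\right) = \left(-128\right) \left(-12\right) = 1536$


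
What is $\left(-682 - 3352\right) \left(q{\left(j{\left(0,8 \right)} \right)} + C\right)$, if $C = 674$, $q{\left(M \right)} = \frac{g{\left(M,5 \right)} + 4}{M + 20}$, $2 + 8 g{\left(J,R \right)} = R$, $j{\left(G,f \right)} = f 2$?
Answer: $- \frac{391594499}{144} \approx -2.7194 \cdot 10^{6}$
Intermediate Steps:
$j{\left(G,f \right)} = 2 f$
$g{\left(J,R \right)} = - \frac{1}{4} + \frac{R}{8}$
$q{\left(M \right)} = \frac{35}{8 \left(20 + M\right)}$ ($q{\left(M \right)} = \frac{\left(- \frac{1}{4} + \frac{1}{8} \cdot 5\right) + 4}{M + 20} = \frac{\left(- \frac{1}{4} + \frac{5}{8}\right) + 4}{20 + M} = \frac{\frac{3}{8} + 4}{20 + M} = \frac{35}{8 \left(20 + M\right)}$)
$\left(-682 - 3352\right) \left(q{\left(j{\left(0,8 \right)} \right)} + C\right) = \left(-682 - 3352\right) \left(\frac{35}{8 \left(20 + 2 \cdot 8\right)} + 674\right) = - 4034 \left(\frac{35}{8 \left(20 + 16\right)} + 674\right) = - 4034 \left(\frac{35}{8 \cdot 36} + 674\right) = - 4034 \left(\frac{35}{8} \cdot \frac{1}{36} + 674\right) = - 4034 \left(\frac{35}{288} + 674\right) = \left(-4034\right) \frac{194147}{288} = - \frac{391594499}{144}$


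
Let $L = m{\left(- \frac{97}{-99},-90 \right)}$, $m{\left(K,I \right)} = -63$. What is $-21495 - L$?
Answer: $-21432$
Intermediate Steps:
$L = -63$
$-21495 - L = -21495 - -63 = -21495 + 63 = -21432$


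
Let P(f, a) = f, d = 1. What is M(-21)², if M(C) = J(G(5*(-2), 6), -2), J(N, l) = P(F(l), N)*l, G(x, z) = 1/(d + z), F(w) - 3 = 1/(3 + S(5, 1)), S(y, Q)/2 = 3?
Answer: 3136/81 ≈ 38.716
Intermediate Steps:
S(y, Q) = 6 (S(y, Q) = 2*3 = 6)
F(w) = 28/9 (F(w) = 3 + 1/(3 + 6) = 3 + 1/9 = 3 + ⅑ = 28/9)
G(x, z) = 1/(1 + z)
J(N, l) = 28*l/9
M(C) = -56/9 (M(C) = (28/9)*(-2) = -56/9)
M(-21)² = (-56/9)² = 3136/81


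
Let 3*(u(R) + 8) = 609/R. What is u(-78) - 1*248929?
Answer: -19417289/78 ≈ -2.4894e+5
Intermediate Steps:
u(R) = -8 + 203/R (u(R) = -8 + (609/R)/3 = -8 + 203/R)
u(-78) - 1*248929 = (-8 + 203/(-78)) - 1*248929 = (-8 + 203*(-1/78)) - 248929 = (-8 - 203/78) - 248929 = -827/78 - 248929 = -19417289/78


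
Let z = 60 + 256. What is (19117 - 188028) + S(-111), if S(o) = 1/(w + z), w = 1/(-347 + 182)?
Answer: -8806850464/52139 ≈ -1.6891e+5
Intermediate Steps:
z = 316
w = -1/165 (w = 1/(-165) = -1/165 ≈ -0.0060606)
S(o) = 165/52139 (S(o) = 1/(-1/165 + 316) = 1/(52139/165) = 165/52139)
(19117 - 188028) + S(-111) = (19117 - 188028) + 165/52139 = -168911 + 165/52139 = -8806850464/52139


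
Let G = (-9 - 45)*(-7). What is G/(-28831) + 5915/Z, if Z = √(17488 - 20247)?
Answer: -378/28831 - 5915*I*√2759/2759 ≈ -0.013111 - 112.61*I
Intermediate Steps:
G = 378 (G = -54*(-7) = 378)
Z = I*√2759 (Z = √(-2759) = I*√2759 ≈ 52.526*I)
G/(-28831) + 5915/Z = 378/(-28831) + 5915/((I*√2759)) = 378*(-1/28831) + 5915*(-I*√2759/2759) = -378/28831 - 5915*I*√2759/2759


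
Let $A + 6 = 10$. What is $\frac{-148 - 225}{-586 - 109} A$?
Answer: $\frac{1492}{695} \approx 2.1468$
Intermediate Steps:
$A = 4$ ($A = -6 + 10 = 4$)
$\frac{-148 - 225}{-586 - 109} A = \frac{-148 - 225}{-586 - 109} \cdot 4 = \frac{-148 - 225}{-695} \cdot 4 = \left(-373\right) \left(- \frac{1}{695}\right) 4 = \frac{373}{695} \cdot 4 = \frac{1492}{695}$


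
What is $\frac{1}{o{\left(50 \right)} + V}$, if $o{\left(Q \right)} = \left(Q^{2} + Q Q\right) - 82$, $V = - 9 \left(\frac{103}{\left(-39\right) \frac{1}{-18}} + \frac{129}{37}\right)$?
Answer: $\frac{481}{2144671} \approx 0.00022428$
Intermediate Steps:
$V = - \frac{220887}{481}$ ($V = - 9 \left(\frac{103}{\left(-39\right) \left(- \frac{1}{18}\right)} + 129 \cdot \frac{1}{37}\right) = - 9 \left(\frac{103}{\frac{13}{6}} + \frac{129}{37}\right) = - 9 \left(103 \cdot \frac{6}{13} + \frac{129}{37}\right) = - 9 \left(\frac{618}{13} + \frac{129}{37}\right) = \left(-9\right) \frac{24543}{481} = - \frac{220887}{481} \approx -459.22$)
$o{\left(Q \right)} = -82 + 2 Q^{2}$ ($o{\left(Q \right)} = \left(Q^{2} + Q^{2}\right) - 82 = 2 Q^{2} - 82 = -82 + 2 Q^{2}$)
$\frac{1}{o{\left(50 \right)} + V} = \frac{1}{\left(-82 + 2 \cdot 50^{2}\right) - \frac{220887}{481}} = \frac{1}{\left(-82 + 2 \cdot 2500\right) - \frac{220887}{481}} = \frac{1}{\left(-82 + 5000\right) - \frac{220887}{481}} = \frac{1}{4918 - \frac{220887}{481}} = \frac{1}{\frac{2144671}{481}} = \frac{481}{2144671}$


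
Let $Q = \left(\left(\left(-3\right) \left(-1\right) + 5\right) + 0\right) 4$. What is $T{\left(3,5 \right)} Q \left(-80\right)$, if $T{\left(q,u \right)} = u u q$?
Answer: $-192000$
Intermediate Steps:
$T{\left(q,u \right)} = q u^{2}$ ($T{\left(q,u \right)} = u^{2} q = q u^{2}$)
$Q = 32$ ($Q = \left(\left(3 + 5\right) + 0\right) 4 = \left(8 + 0\right) 4 = 8 \cdot 4 = 32$)
$T{\left(3,5 \right)} Q \left(-80\right) = 3 \cdot 5^{2} \cdot 32 \left(-80\right) = 3 \cdot 25 \cdot 32 \left(-80\right) = 75 \cdot 32 \left(-80\right) = 2400 \left(-80\right) = -192000$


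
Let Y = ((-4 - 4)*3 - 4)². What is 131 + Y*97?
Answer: 76179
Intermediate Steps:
Y = 784 (Y = (-8*3 - 4)² = (-24 - 4)² = (-28)² = 784)
131 + Y*97 = 131 + 784*97 = 131 + 76048 = 76179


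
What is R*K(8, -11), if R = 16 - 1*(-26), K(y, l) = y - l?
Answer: 798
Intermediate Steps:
R = 42 (R = 16 + 26 = 42)
R*K(8, -11) = 42*(8 - 1*(-11)) = 42*(8 + 11) = 42*19 = 798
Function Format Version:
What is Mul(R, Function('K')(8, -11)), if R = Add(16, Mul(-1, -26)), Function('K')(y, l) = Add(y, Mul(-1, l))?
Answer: 798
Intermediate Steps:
R = 42 (R = Add(16, 26) = 42)
Mul(R, Function('K')(8, -11)) = Mul(42, Add(8, Mul(-1, -11))) = Mul(42, Add(8, 11)) = Mul(42, 19) = 798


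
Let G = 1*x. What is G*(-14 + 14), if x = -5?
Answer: 0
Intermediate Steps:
G = -5 (G = 1*(-5) = -5)
G*(-14 + 14) = -5*(-14 + 14) = -5*0 = 0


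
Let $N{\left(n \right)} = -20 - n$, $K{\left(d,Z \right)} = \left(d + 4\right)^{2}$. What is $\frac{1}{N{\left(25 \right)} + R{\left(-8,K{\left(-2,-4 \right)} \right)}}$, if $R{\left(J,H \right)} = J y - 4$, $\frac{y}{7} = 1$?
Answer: $- \frac{1}{105} \approx -0.0095238$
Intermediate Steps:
$y = 7$ ($y = 7 \cdot 1 = 7$)
$K{\left(d,Z \right)} = \left(4 + d\right)^{2}$
$R{\left(J,H \right)} = -4 + 7 J$ ($R{\left(J,H \right)} = J 7 - 4 = 7 J - 4 = -4 + 7 J$)
$\frac{1}{N{\left(25 \right)} + R{\left(-8,K{\left(-2,-4 \right)} \right)}} = \frac{1}{\left(-20 - 25\right) + \left(-4 + 7 \left(-8\right)\right)} = \frac{1}{\left(-20 - 25\right) - 60} = \frac{1}{-45 - 60} = \frac{1}{-105} = - \frac{1}{105}$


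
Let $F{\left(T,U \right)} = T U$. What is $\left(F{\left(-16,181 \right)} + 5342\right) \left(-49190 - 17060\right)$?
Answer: $-162047500$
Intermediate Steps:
$\left(F{\left(-16,181 \right)} + 5342\right) \left(-49190 - 17060\right) = \left(\left(-16\right) 181 + 5342\right) \left(-49190 - 17060\right) = \left(-2896 + 5342\right) \left(-66250\right) = 2446 \left(-66250\right) = -162047500$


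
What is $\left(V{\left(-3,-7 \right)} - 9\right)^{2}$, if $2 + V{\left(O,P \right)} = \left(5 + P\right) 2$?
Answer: $225$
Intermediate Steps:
$V{\left(O,P \right)} = 8 + 2 P$ ($V{\left(O,P \right)} = -2 + \left(5 + P\right) 2 = -2 + \left(10 + 2 P\right) = 8 + 2 P$)
$\left(V{\left(-3,-7 \right)} - 9\right)^{2} = \left(\left(8 + 2 \left(-7\right)\right) - 9\right)^{2} = \left(\left(8 - 14\right) - 9\right)^{2} = \left(-6 - 9\right)^{2} = \left(-15\right)^{2} = 225$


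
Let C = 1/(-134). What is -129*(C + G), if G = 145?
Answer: -2506341/134 ≈ -18704.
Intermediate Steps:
C = -1/134 ≈ -0.0074627
-129*(C + G) = -129*(-1/134 + 145) = -129*19429/134 = -2506341/134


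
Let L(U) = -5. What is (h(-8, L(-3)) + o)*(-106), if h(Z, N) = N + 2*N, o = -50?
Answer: 6890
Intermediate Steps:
h(Z, N) = 3*N
(h(-8, L(-3)) + o)*(-106) = (3*(-5) - 50)*(-106) = (-15 - 50)*(-106) = -65*(-106) = 6890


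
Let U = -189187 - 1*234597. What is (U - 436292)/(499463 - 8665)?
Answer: -61434/35057 ≈ -1.7524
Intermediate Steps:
U = -423784 (U = -189187 - 234597 = -423784)
(U - 436292)/(499463 - 8665) = (-423784 - 436292)/(499463 - 8665) = -860076/490798 = -860076*1/490798 = -61434/35057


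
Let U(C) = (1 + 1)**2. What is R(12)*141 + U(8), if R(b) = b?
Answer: 1696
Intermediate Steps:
U(C) = 4 (U(C) = 2**2 = 4)
R(12)*141 + U(8) = 12*141 + 4 = 1692 + 4 = 1696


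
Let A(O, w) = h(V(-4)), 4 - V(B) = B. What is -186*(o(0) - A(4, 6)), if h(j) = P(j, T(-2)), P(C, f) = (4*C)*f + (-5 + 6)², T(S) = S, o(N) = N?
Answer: -11718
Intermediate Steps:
V(B) = 4 - B
P(C, f) = 1 + 4*C*f (P(C, f) = 4*C*f + 1² = 4*C*f + 1 = 1 + 4*C*f)
h(j) = 1 - 8*j (h(j) = 1 + 4*j*(-2) = 1 - 8*j)
A(O, w) = -63 (A(O, w) = 1 - 8*(4 - 1*(-4)) = 1 - 8*(4 + 4) = 1 - 8*8 = 1 - 64 = -63)
-186*(o(0) - A(4, 6)) = -186*(0 - 1*(-63)) = -186*(0 + 63) = -186*63 = -11718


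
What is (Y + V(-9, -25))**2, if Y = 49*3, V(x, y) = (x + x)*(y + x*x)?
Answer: 741321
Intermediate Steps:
V(x, y) = 2*x*(y + x**2) (V(x, y) = (2*x)*(y + x**2) = 2*x*(y + x**2))
Y = 147
(Y + V(-9, -25))**2 = (147 + 2*(-9)*(-25 + (-9)**2))**2 = (147 + 2*(-9)*(-25 + 81))**2 = (147 + 2*(-9)*56)**2 = (147 - 1008)**2 = (-861)**2 = 741321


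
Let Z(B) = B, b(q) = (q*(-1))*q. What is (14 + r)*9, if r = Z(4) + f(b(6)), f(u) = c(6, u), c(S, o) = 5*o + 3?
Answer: -1431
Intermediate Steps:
b(q) = -q² (b(q) = (-q)*q = -q²)
c(S, o) = 3 + 5*o
f(u) = 3 + 5*u
r = -173 (r = 4 + (3 + 5*(-1*6²)) = 4 + (3 + 5*(-1*36)) = 4 + (3 + 5*(-36)) = 4 + (3 - 180) = 4 - 177 = -173)
(14 + r)*9 = (14 - 173)*9 = -159*9 = -1431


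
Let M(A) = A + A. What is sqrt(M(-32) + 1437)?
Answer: sqrt(1373) ≈ 37.054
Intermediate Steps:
M(A) = 2*A
sqrt(M(-32) + 1437) = sqrt(2*(-32) + 1437) = sqrt(-64 + 1437) = sqrt(1373)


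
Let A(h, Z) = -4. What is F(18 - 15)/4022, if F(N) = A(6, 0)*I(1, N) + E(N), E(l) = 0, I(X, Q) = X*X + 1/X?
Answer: -4/2011 ≈ -0.0019891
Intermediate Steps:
I(X, Q) = 1/X + X² (I(X, Q) = X² + 1/X = 1/X + X²)
F(N) = -8 (F(N) = -4*(1 + 1³)/1 + 0 = -4*(1 + 1) + 0 = -4*2 + 0 = -8 + 0 = -8)
F(18 - 15)/4022 = -8/4022 = -8*1/4022 = -4/2011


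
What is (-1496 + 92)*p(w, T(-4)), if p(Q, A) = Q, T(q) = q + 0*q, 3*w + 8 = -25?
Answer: 15444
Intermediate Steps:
w = -11 (w = -8/3 + (1/3)*(-25) = -8/3 - 25/3 = -11)
T(q) = q (T(q) = q + 0 = q)
(-1496 + 92)*p(w, T(-4)) = (-1496 + 92)*(-11) = -1404*(-11) = 15444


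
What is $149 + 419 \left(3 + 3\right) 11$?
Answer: $27803$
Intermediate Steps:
$149 + 419 \left(3 + 3\right) 11 = 149 + 419 \cdot 6 \cdot 11 = 149 + 419 \cdot 66 = 149 + 27654 = 27803$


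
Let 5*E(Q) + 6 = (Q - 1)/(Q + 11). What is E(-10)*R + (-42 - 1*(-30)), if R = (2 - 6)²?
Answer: -332/5 ≈ -66.400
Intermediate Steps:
R = 16 (R = (-4)² = 16)
E(Q) = -6/5 + (-1 + Q)/(5*(11 + Q)) (E(Q) = -6/5 + ((Q - 1)/(Q + 11))/5 = -6/5 + ((-1 + Q)/(11 + Q))/5 = -6/5 + (-1 + Q)/(5*(11 + Q)))
E(-10)*R + (-42 - 1*(-30)) = ((-67/5 - 1*(-10))/(11 - 10))*16 + (-42 - 1*(-30)) = ((-67/5 + 10)/1)*16 + (-42 + 30) = (1*(-17/5))*16 - 12 = -17/5*16 - 12 = -272/5 - 12 = -332/5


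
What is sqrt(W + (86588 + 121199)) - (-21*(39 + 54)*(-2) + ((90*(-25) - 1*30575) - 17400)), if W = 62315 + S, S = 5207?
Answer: 46319 + sqrt(275309) ≈ 46844.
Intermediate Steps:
W = 67522 (W = 62315 + 5207 = 67522)
sqrt(W + (86588 + 121199)) - (-21*(39 + 54)*(-2) + ((90*(-25) - 1*30575) - 17400)) = sqrt(67522 + (86588 + 121199)) - (-21*(39 + 54)*(-2) + ((90*(-25) - 1*30575) - 17400)) = sqrt(67522 + 207787) - (-21*93*(-2) + ((-2250 - 30575) - 17400)) = sqrt(275309) - (-1953*(-2) + (-32825 - 17400)) = sqrt(275309) - (3906 - 50225) = sqrt(275309) - 1*(-46319) = sqrt(275309) + 46319 = 46319 + sqrt(275309)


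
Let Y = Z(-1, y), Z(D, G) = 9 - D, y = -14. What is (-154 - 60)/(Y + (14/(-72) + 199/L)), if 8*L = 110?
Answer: -423720/48071 ≈ -8.8145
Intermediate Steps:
L = 55/4 (L = (⅛)*110 = 55/4 ≈ 13.750)
Y = 10 (Y = 9 - 1*(-1) = 9 + 1 = 10)
(-154 - 60)/(Y + (14/(-72) + 199/L)) = (-154 - 60)/(10 + (14/(-72) + 199/(55/4))) = -214/(10 + (14*(-1/72) + 199*(4/55))) = -214/(10 + (-7/36 + 796/55)) = -214/(10 + 28271/1980) = -214/48071/1980 = -214*1980/48071 = -423720/48071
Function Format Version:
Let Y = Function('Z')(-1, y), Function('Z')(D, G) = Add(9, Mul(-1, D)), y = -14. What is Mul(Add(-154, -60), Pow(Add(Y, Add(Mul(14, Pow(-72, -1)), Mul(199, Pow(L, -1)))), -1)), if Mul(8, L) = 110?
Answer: Rational(-423720, 48071) ≈ -8.8145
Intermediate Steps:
L = Rational(55, 4) (L = Mul(Rational(1, 8), 110) = Rational(55, 4) ≈ 13.750)
Y = 10 (Y = Add(9, Mul(-1, -1)) = Add(9, 1) = 10)
Mul(Add(-154, -60), Pow(Add(Y, Add(Mul(14, Pow(-72, -1)), Mul(199, Pow(L, -1)))), -1)) = Mul(Add(-154, -60), Pow(Add(10, Add(Mul(14, Pow(-72, -1)), Mul(199, Pow(Rational(55, 4), -1)))), -1)) = Mul(-214, Pow(Add(10, Add(Mul(14, Rational(-1, 72)), Mul(199, Rational(4, 55)))), -1)) = Mul(-214, Pow(Add(10, Add(Rational(-7, 36), Rational(796, 55))), -1)) = Mul(-214, Pow(Add(10, Rational(28271, 1980)), -1)) = Mul(-214, Pow(Rational(48071, 1980), -1)) = Mul(-214, Rational(1980, 48071)) = Rational(-423720, 48071)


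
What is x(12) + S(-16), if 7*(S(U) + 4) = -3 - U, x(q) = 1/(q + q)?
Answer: -353/168 ≈ -2.1012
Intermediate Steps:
x(q) = 1/(2*q)
S(U) = -31/7 - U/7 (S(U) = -4 + (-3 - U)/7 = -4 + (-3/7 - U/7) = -31/7 - U/7)
x(12) + S(-16) = (½)/12 + (-31/7 - ⅐*(-16)) = (½)*(1/12) + (-31/7 + 16/7) = 1/24 - 15/7 = -353/168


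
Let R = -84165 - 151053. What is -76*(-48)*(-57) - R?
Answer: 27282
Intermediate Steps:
R = -235218
-76*(-48)*(-57) - R = -76*(-48)*(-57) - 1*(-235218) = 3648*(-57) + 235218 = -207936 + 235218 = 27282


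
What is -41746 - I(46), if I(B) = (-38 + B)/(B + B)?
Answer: -960160/23 ≈ -41746.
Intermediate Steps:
I(B) = (-38 + B)/(2*B) (I(B) = (-38 + B)/((2*B)) = (-38 + B)*(1/(2*B)) = (-38 + B)/(2*B))
-41746 - I(46) = -41746 - (-38 + 46)/(2*46) = -41746 - 8/(2*46) = -41746 - 1*2/23 = -41746 - 2/23 = -960160/23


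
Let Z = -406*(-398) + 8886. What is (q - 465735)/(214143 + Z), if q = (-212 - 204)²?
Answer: -292679/384617 ≈ -0.76096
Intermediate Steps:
q = 173056 (q = (-416)² = 173056)
Z = 170474 (Z = 161588 + 8886 = 170474)
(q - 465735)/(214143 + Z) = (173056 - 465735)/(214143 + 170474) = -292679/384617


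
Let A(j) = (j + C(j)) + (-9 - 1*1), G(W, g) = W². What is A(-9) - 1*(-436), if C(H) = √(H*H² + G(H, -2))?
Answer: 417 + 18*I*√2 ≈ 417.0 + 25.456*I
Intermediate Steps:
C(H) = √(H² + H³) (C(H) = √(H*H² + H²) = √(H³ + H²) = √(H² + H³))
A(j) = -10 + j + √(j²*(1 + j)) (A(j) = (j + √(j²*(1 + j))) + (-9 - 1*1) = (j + √(j²*(1 + j))) + (-9 - 1) = (j + √(j²*(1 + j))) - 10 = -10 + j + √(j²*(1 + j)))
A(-9) - 1*(-436) = (-10 - 9 + √((-9)²*(1 - 9))) - 1*(-436) = (-10 - 9 + √(81*(-8))) + 436 = (-10 - 9 + √(-648)) + 436 = (-10 - 9 + 18*I*√2) + 436 = (-19 + 18*I*√2) + 436 = 417 + 18*I*√2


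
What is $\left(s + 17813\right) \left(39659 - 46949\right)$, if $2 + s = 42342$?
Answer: $-438515370$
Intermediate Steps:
$s = 42340$ ($s = -2 + 42342 = 42340$)
$\left(s + 17813\right) \left(39659 - 46949\right) = \left(42340 + 17813\right) \left(39659 - 46949\right) = 60153 \left(-7290\right) = -438515370$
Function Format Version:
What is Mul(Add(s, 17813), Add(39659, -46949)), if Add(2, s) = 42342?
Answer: -438515370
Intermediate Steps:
s = 42340 (s = Add(-2, 42342) = 42340)
Mul(Add(s, 17813), Add(39659, -46949)) = Mul(Add(42340, 17813), Add(39659, -46949)) = Mul(60153, -7290) = -438515370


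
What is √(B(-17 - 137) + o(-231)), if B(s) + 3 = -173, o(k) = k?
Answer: I*√407 ≈ 20.174*I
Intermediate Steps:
B(s) = -176 (B(s) = -3 - 173 = -176)
√(B(-17 - 137) + o(-231)) = √(-176 - 231) = √(-407) = I*√407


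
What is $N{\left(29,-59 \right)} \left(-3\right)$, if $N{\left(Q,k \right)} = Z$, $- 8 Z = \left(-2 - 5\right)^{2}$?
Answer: $\frac{147}{8} \approx 18.375$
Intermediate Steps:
$Z = - \frac{49}{8}$ ($Z = - \frac{\left(-2 - 5\right)^{2}}{8} = - \frac{\left(-7\right)^{2}}{8} = \left(- \frac{1}{8}\right) 49 = - \frac{49}{8} \approx -6.125$)
$N{\left(Q,k \right)} = - \frac{49}{8}$
$N{\left(29,-59 \right)} \left(-3\right) = \left(- \frac{49}{8}\right) \left(-3\right) = \frac{147}{8}$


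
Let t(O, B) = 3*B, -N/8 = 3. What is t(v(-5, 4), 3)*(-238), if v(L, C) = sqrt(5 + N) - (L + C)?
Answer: -2142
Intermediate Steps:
N = -24 (N = -8*3 = -24)
v(L, C) = -C - L + I*sqrt(19) (v(L, C) = sqrt(5 - 24) - (L + C) = sqrt(-19) - (C + L) = I*sqrt(19) + (-C - L) = -C - L + I*sqrt(19))
t(v(-5, 4), 3)*(-238) = (3*3)*(-238) = 9*(-238) = -2142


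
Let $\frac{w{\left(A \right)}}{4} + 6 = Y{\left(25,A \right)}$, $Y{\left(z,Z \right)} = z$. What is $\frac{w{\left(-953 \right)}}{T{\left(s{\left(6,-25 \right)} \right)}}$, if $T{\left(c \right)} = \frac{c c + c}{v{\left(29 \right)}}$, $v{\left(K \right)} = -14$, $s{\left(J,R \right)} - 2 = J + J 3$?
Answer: $- \frac{532}{351} \approx -1.5157$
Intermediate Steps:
$s{\left(J,R \right)} = 2 + 4 J$ ($s{\left(J,R \right)} = 2 + \left(J + J 3\right) = 2 + \left(J + 3 J\right) = 2 + 4 J$)
$w{\left(A \right)} = 76$ ($w{\left(A \right)} = -24 + 4 \cdot 25 = -24 + 100 = 76$)
$T{\left(c \right)} = - \frac{c}{14} - \frac{c^{2}}{14}$ ($T{\left(c \right)} = \frac{c c + c}{-14} = \left(c^{2} + c\right) \left(- \frac{1}{14}\right) = \left(c + c^{2}\right) \left(- \frac{1}{14}\right) = - \frac{c}{14} - \frac{c^{2}}{14}$)
$\frac{w{\left(-953 \right)}}{T{\left(s{\left(6,-25 \right)} \right)}} = \frac{76}{\left(- \frac{1}{14}\right) \left(2 + 4 \cdot 6\right) \left(1 + \left(2 + 4 \cdot 6\right)\right)} = \frac{76}{\left(- \frac{1}{14}\right) \left(2 + 24\right) \left(1 + \left(2 + 24\right)\right)} = \frac{76}{\left(- \frac{1}{14}\right) 26 \left(1 + 26\right)} = \frac{76}{\left(- \frac{1}{14}\right) 26 \cdot 27} = \frac{76}{- \frac{351}{7}} = 76 \left(- \frac{7}{351}\right) = - \frac{532}{351}$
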